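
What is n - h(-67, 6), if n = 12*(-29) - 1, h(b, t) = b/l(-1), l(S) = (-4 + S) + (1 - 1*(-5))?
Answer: -282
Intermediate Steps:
l(S) = 2 + S (l(S) = (-4 + S) + (1 + 5) = (-4 + S) + 6 = 2 + S)
h(b, t) = b (h(b, t) = b/(2 - 1) = b/1 = b*1 = b)
n = -349 (n = -348 - 1 = -349)
n - h(-67, 6) = -349 - 1*(-67) = -349 + 67 = -282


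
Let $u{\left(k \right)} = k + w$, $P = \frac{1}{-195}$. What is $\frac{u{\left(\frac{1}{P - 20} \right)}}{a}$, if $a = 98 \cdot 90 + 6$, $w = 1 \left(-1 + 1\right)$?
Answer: $- \frac{65}{11476742} \approx -5.6636 \cdot 10^{-6}$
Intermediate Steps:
$P = - \frac{1}{195} \approx -0.0051282$
$w = 0$ ($w = 1 \cdot 0 = 0$)
$u{\left(k \right)} = k$ ($u{\left(k \right)} = k + 0 = k$)
$a = 8826$ ($a = 8820 + 6 = 8826$)
$\frac{u{\left(\frac{1}{P - 20} \right)}}{a} = \frac{1}{\left(- \frac{1}{195} - 20\right) 8826} = \frac{1}{- \frac{3901}{195}} \cdot \frac{1}{8826} = \left(- \frac{195}{3901}\right) \frac{1}{8826} = - \frac{65}{11476742}$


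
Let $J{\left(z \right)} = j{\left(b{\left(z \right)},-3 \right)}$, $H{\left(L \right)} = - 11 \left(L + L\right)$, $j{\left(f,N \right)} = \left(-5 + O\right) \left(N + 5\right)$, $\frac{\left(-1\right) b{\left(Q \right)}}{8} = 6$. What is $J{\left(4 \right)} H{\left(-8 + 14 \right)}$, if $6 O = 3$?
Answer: $1188$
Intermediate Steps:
$O = \frac{1}{2}$ ($O = \frac{1}{6} \cdot 3 = \frac{1}{2} \approx 0.5$)
$b{\left(Q \right)} = -48$ ($b{\left(Q \right)} = \left(-8\right) 6 = -48$)
$j{\left(f,N \right)} = - \frac{45}{2} - \frac{9 N}{2}$ ($j{\left(f,N \right)} = \left(-5 + \frac{1}{2}\right) \left(N + 5\right) = - \frac{9 \left(5 + N\right)}{2} = - \frac{45}{2} - \frac{9 N}{2}$)
$H{\left(L \right)} = - 22 L$ ($H{\left(L \right)} = - 11 \cdot 2 L = - 22 L$)
$J{\left(z \right)} = -9$ ($J{\left(z \right)} = - \frac{45}{2} - - \frac{27}{2} = - \frac{45}{2} + \frac{27}{2} = -9$)
$J{\left(4 \right)} H{\left(-8 + 14 \right)} = - 9 \left(- 22 \left(-8 + 14\right)\right) = - 9 \left(\left(-22\right) 6\right) = \left(-9\right) \left(-132\right) = 1188$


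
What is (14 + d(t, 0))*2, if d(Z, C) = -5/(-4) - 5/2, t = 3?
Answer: 51/2 ≈ 25.500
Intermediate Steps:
d(Z, C) = -5/4 (d(Z, C) = -5*(-¼) - 5*½ = 5/4 - 5/2 = -5/4)
(14 + d(t, 0))*2 = (14 - 5/4)*2 = (51/4)*2 = 51/2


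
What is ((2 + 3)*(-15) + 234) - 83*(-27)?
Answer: 2400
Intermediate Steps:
((2 + 3)*(-15) + 234) - 83*(-27) = (5*(-15) + 234) + 2241 = (-75 + 234) + 2241 = 159 + 2241 = 2400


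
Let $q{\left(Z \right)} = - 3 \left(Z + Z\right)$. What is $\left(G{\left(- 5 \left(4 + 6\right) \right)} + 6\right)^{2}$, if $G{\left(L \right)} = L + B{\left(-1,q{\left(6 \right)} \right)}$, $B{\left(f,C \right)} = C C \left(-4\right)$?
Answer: $27331984$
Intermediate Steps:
$q{\left(Z \right)} = - 6 Z$ ($q{\left(Z \right)} = - 3 \cdot 2 Z = - 6 Z$)
$B{\left(f,C \right)} = - 4 C^{2}$ ($B{\left(f,C \right)} = C^{2} \left(-4\right) = - 4 C^{2}$)
$G{\left(L \right)} = -5184 + L$ ($G{\left(L \right)} = L - 4 \left(\left(-6\right) 6\right)^{2} = L - 4 \left(-36\right)^{2} = L - 5184 = -5184 + L$)
$\left(G{\left(- 5 \left(4 + 6\right) \right)} + 6\right)^{2} = \left(\left(-5184 - 5 \left(4 + 6\right)\right) + 6\right)^{2} = \left(\left(-5184 - 50\right) + 6\right)^{2} = \left(-5234 + 6\right)^{2} = \left(-5228\right)^{2} = 27331984$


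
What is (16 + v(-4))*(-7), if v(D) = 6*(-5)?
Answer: 98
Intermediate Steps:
v(D) = -30
(16 + v(-4))*(-7) = (16 - 30)*(-7) = -14*(-7) = 98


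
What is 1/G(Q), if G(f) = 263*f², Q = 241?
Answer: 1/15275303 ≈ 6.5465e-8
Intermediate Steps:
1/G(Q) = 1/(263*241²) = 1/(263*58081) = 1/15275303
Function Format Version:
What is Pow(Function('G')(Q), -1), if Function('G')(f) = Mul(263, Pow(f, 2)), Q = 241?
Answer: Rational(1, 15275303) ≈ 6.5465e-8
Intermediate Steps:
Pow(Function('G')(Q), -1) = Pow(Mul(263, Pow(241, 2)), -1) = Pow(Mul(263, 58081), -1) = Pow(15275303, -1) = Rational(1, 15275303)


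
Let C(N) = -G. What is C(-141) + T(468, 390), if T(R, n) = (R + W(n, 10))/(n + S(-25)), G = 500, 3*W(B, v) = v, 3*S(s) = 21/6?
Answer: -1170672/2347 ≈ -498.79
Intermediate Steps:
S(s) = 7/6 (S(s) = (21/6)/3 = (21*(⅙))/3 = (⅓)*(7/2) = 7/6)
W(B, v) = v/3
C(N) = -500 (C(N) = -1*500 = -500)
T(R, n) = (10/3 + R)/(7/6 + n) (T(R, n) = (R + (⅓)*10)/(n + 7/6) = (R + 10/3)/(7/6 + n) = (10/3 + R)/(7/6 + n))
C(-141) + T(468, 390) = -500 + 2*(10 + 3*468)/(7 + 6*390) = -500 + 2*(10 + 1404)/(7 + 2340) = -500 + 2*1414/2347 = -500 + 2*(1/2347)*1414 = -500 + 2828/2347 = -1170672/2347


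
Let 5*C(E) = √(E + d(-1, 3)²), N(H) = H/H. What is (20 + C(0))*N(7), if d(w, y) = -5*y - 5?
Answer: 24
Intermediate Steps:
N(H) = 1
d(w, y) = -5 - 5*y
C(E) = √(400 + E)/5 (C(E) = √(E + (-5 - 5*3)²)/5 = √(E + (-5 - 15)²)/5 = √(E + (-20)²)/5 = √(E + 400)/5 = √(400 + E)/5)
(20 + C(0))*N(7) = (20 + √(400 + 0)/5)*1 = (20 + √400/5)*1 = (20 + (⅕)*20)*1 = (20 + 4)*1 = 24*1 = 24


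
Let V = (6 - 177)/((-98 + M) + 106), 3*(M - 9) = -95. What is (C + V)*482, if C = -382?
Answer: -3927095/22 ≈ -1.7850e+5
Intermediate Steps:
M = -68/3 (M = 9 + (⅓)*(-95) = 9 - 95/3 = -68/3 ≈ -22.667)
V = 513/44 (V = (6 - 177)/((-98 - 68/3) + 106) = -171/(-362/3 + 106) = -171/(-44/3) = -171*(-3/44) = 513/44 ≈ 11.659)
(C + V)*482 = (-382 + 513/44)*482 = -16295/44*482 = -3927095/22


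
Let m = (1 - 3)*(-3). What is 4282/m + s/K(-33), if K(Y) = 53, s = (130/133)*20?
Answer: 15099709/21147 ≈ 714.04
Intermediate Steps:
m = 6 (m = -2*(-3) = 6)
s = 2600/133 (s = (130*(1/133))*20 = (130/133)*20 = 2600/133 ≈ 19.549)
4282/m + s/K(-33) = 4282/6 + (2600/133)/53 = 4282*(⅙) + (2600/133)*(1/53) = 2141/3 + 2600/7049 = 15099709/21147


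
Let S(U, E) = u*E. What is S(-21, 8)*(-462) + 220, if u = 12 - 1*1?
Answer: -40436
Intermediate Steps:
u = 11 (u = 12 - 1 = 11)
S(U, E) = 11*E
S(-21, 8)*(-462) + 220 = (11*8)*(-462) + 220 = 88*(-462) + 220 = -40656 + 220 = -40436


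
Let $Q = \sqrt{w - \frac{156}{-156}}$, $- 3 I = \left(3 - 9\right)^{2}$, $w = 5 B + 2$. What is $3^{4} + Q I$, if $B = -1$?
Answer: $81 - 12 i \sqrt{2} \approx 81.0 - 16.971 i$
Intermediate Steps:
$w = -3$ ($w = 5 \left(-1\right) + 2 = -5 + 2 = -3$)
$I = -12$ ($I = - \frac{\left(3 - 9\right)^{2}}{3} = - \frac{\left(-6\right)^{2}}{3} = \left(- \frac{1}{3}\right) 36 = -12$)
$Q = i \sqrt{2}$ ($Q = \sqrt{-3 - \frac{156}{-156}} = \sqrt{-3 - -1} = \sqrt{-3 + 1} = \sqrt{-2} = i \sqrt{2} \approx 1.4142 i$)
$3^{4} + Q I = 3^{4} + i \sqrt{2} \left(-12\right) = 81 - 12 i \sqrt{2}$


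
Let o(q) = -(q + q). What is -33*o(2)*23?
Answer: 3036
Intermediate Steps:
o(q) = -2*q
-33*o(2)*23 = -(-66)*2*23 = -33*(-4)*23 = 132*23 = 3036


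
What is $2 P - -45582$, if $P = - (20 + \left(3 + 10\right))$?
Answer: $45516$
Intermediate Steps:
$P = -33$ ($P = - (20 + 13) = \left(-1\right) 33 = -33$)
$2 P - -45582 = 2 \left(-33\right) - -45582 = -66 + 45582 = 45516$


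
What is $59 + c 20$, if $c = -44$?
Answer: $-821$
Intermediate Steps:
$59 + c 20 = 59 - 880 = -821$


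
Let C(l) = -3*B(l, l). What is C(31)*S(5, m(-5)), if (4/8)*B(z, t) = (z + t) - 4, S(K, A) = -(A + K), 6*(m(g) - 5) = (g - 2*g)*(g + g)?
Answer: 580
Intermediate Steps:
m(g) = 5 - g**2/3 (m(g) = 5 + ((g - 2*g)*(g + g))/6 = 5 + ((-g)*(2*g))/6 = 5 + (-2*g**2)/6 = 5 - g**2/3)
S(K, A) = -A - K
B(z, t) = -8 + 2*t + 2*z (B(z, t) = 2*((z + t) - 4) = 2*((t + z) - 4) = 2*(-4 + t + z) = -8 + 2*t + 2*z)
C(l) = 24 - 12*l (C(l) = -3*(-8 + 2*l + 2*l) = -3*(-8 + 4*l) = 24 - 12*l)
C(31)*S(5, m(-5)) = (24 - 12*31)*(-(5 - 1/3*(-5)**2) - 1*5) = (24 - 372)*(-(5 - 1/3*25) - 5) = -348*(-(5 - 25/3) - 5) = -348*(-1*(-10/3) - 5) = -348*(10/3 - 5) = -348*(-5/3) = 580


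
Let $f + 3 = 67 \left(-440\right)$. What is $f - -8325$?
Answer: $-21158$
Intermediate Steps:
$f = -29483$ ($f = -3 + 67 \left(-440\right) = -3 - 29480 = -29483$)
$f - -8325 = -29483 - -8325 = -29483 + 8325 = -21158$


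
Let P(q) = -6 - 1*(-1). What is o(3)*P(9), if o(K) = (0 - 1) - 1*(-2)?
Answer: -5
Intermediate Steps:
P(q) = -5 (P(q) = -6 + 1 = -5)
o(K) = 1 (o(K) = -1 + 2 = 1)
o(3)*P(9) = 1*(-5) = -5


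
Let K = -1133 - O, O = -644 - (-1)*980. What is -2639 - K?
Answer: -1170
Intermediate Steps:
O = 336 (O = -644 - 1*(-980) = -644 + 980 = 336)
K = -1469 (K = -1133 - 1*336 = -1133 - 336 = -1469)
-2639 - K = -2639 - 1*(-1469) = -2639 + 1469 = -1170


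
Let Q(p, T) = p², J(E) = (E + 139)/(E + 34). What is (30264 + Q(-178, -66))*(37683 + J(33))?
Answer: 156414549484/67 ≈ 2.3345e+9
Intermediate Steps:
J(E) = (139 + E)/(34 + E)
(30264 + Q(-178, -66))*(37683 + J(33)) = (30264 + (-178)²)*(37683 + (139 + 33)/(34 + 33)) = (30264 + 31684)*(37683 + 172/67) = 61948*(37683 + (1/67)*172) = 61948*(37683 + 172/67) = 61948*(2524933/67) = 156414549484/67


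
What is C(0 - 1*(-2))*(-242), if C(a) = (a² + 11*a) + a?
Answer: -6776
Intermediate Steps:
C(a) = a² + 12*a
C(0 - 1*(-2))*(-242) = ((0 - 1*(-2))*(12 + (0 - 1*(-2))))*(-242) = ((0 + 2)*(12 + (0 + 2)))*(-242) = (2*(12 + 2))*(-242) = (2*14)*(-242) = 28*(-242) = -6776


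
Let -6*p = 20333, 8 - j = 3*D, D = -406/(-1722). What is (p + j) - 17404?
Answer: -5113243/246 ≈ -20786.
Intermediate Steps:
D = 29/123 (D = -406*(-1/1722) = 29/123 ≈ 0.23577)
j = 299/41 (j = 8 - 3*29/123 = 8 - 1*29/41 = 8 - 29/41 = 299/41 ≈ 7.2927)
p = -20333/6 (p = -1/6*20333 = -20333/6 ≈ -3388.8)
(p + j) - 17404 = (-20333/6 + 299/41) - 17404 = -831859/246 - 17404 = -5113243/246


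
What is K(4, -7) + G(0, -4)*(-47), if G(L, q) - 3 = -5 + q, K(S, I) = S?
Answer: 286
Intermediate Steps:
G(L, q) = -2 + q (G(L, q) = 3 + (-5 + q) = -2 + q)
K(4, -7) + G(0, -4)*(-47) = 4 + (-2 - 4)*(-47) = 4 - 6*(-47) = 4 + 282 = 286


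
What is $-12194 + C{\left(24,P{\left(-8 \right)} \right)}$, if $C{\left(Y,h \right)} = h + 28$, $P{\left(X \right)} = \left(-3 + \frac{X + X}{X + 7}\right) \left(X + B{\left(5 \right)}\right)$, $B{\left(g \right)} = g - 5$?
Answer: $-12270$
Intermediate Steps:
$B{\left(g \right)} = -5 + g$ ($B{\left(g \right)} = g - 5 = -5 + g$)
$P{\left(X \right)} = X \left(-3 + \frac{2 X}{7 + X}\right)$ ($P{\left(X \right)} = \left(-3 + \frac{X + X}{X + 7}\right) \left(X + \left(-5 + 5\right)\right) = \left(-3 + \frac{2 X}{7 + X}\right) \left(X + 0\right) = \left(-3 + \frac{2 X}{7 + X}\right) X = X \left(-3 + \frac{2 X}{7 + X}\right)$)
$C{\left(Y,h \right)} = 28 + h$
$-12194 + C{\left(24,P{\left(-8 \right)} \right)} = -12194 + \left(28 - \frac{8 \left(-21 - -8\right)}{7 - 8}\right) = -12194 + \left(28 - \frac{8 \left(-21 + 8\right)}{-1}\right) = -12194 + \left(28 - \left(-8\right) \left(-13\right)\right) = -12194 + \left(28 - 104\right) = -12194 - 76 = -12270$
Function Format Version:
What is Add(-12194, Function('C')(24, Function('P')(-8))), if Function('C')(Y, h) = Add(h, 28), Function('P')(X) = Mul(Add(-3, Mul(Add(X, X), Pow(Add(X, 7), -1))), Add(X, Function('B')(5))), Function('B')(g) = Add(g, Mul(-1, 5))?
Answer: -12270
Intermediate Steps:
Function('B')(g) = Add(-5, g) (Function('B')(g) = Add(g, -5) = Add(-5, g))
Function('P')(X) = Mul(X, Add(-3, Mul(2, X, Pow(Add(7, X), -1)))) (Function('P')(X) = Mul(Add(-3, Mul(Add(X, X), Pow(Add(X, 7), -1))), Add(X, Add(-5, 5))) = Mul(Add(-3, Mul(Mul(2, X), Pow(Add(7, X), -1))), Add(X, 0)) = Mul(Add(-3, Mul(2, X, Pow(Add(7, X), -1))), X) = Mul(X, Add(-3, Mul(2, X, Pow(Add(7, X), -1)))))
Function('C')(Y, h) = Add(28, h)
Add(-12194, Function('C')(24, Function('P')(-8))) = Add(-12194, Add(28, Mul(-8, Pow(Add(7, -8), -1), Add(-21, Mul(-1, -8))))) = Add(-12194, Add(28, Mul(-8, Pow(-1, -1), Add(-21, 8)))) = Add(-12194, Add(28, Mul(-8, -1, -13))) = Add(-12194, Add(28, -104)) = Add(-12194, -76) = -12270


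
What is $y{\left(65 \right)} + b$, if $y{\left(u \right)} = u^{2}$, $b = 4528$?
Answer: $8753$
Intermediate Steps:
$y{\left(65 \right)} + b = 65^{2} + 4528 = 4225 + 4528 = 8753$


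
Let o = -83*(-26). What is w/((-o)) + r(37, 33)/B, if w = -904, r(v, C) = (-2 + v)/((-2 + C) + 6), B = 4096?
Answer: 68539269/163524608 ≈ 0.41914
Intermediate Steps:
o = 2158
r(v, C) = (-2 + v)/(4 + C)
w/((-o)) + r(37, 33)/B = -904/((-1*2158)) + ((-2 + 37)/(4 + 33))/4096 = -904/(-2158) + (35/37)*(1/4096) = -904*(-1/2158) + ((1/37)*35)*(1/4096) = 452/1079 + (35/37)*(1/4096) = 452/1079 + 35/151552 = 68539269/163524608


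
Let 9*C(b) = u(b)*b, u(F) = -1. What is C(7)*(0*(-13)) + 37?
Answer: 37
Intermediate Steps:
C(b) = -b/9 (C(b) = (-b)/9 = -b/9)
C(7)*(0*(-13)) + 37 = (-1/9*7)*(0*(-13)) + 37 = -7/9*0 + 37 = 0 + 37 = 37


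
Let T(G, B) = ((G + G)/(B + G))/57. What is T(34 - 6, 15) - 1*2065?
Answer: -5061259/2451 ≈ -2065.0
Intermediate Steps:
T(G, B) = 2*G/(57*(B + G)) (T(G, B) = ((2*G)/(B + G))*(1/57) = (2*G/(B + G))*(1/57) = 2*G/(57*(B + G)))
T(34 - 6, 15) - 1*2065 = 2*(34 - 6)/(57*(15 + (34 - 6))) - 1*2065 = (2/57)*28/(15 + 28) - 2065 = (2/57)*28/43 - 2065 = (2/57)*28*(1/43) - 2065 = 56/2451 - 2065 = -5061259/2451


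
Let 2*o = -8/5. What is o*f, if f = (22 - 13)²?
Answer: -324/5 ≈ -64.800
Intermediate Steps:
f = 81 (f = 9² = 81)
o = -⅘ (o = (-8/5)/2 = (-8*⅕)/2 = (½)*(-8/5) = -⅘ ≈ -0.80000)
o*f = -⅘*81 = -324/5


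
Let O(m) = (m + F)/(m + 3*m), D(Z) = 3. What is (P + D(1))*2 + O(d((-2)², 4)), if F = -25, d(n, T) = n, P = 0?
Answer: 75/16 ≈ 4.6875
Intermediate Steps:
O(m) = (-25 + m)/(4*m) (O(m) = (m - 25)/(m + 3*m) = (-25 + m)/((4*m)) = (-25 + m)*(1/(4*m)) = (-25 + m)/(4*m))
(P + D(1))*2 + O(d((-2)², 4)) = (0 + 3)*2 + (-25 + (-2)²)/(4*((-2)²)) = 3*2 + (¼)*(-25 + 4)/4 = 6 + (¼)*(¼)*(-21) = 6 - 21/16 = 75/16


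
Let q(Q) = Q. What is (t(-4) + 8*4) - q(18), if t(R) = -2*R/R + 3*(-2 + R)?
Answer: -6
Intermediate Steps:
t(R) = -8 + 3*R (t(R) = -2*1 + (-6 + 3*R) = -2 + (-6 + 3*R) = -8 + 3*R)
(t(-4) + 8*4) - q(18) = ((-8 + 3*(-4)) + 8*4) - 1*18 = ((-8 - 12) + 32) - 18 = (-20 + 32) - 18 = 12 - 18 = -6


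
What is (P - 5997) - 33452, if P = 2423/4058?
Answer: -160081619/4058 ≈ -39448.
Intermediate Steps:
P = 2423/4058 (P = 2423*(1/4058) = 2423/4058 ≈ 0.59709)
(P - 5997) - 33452 = (2423/4058 - 5997) - 33452 = -24333403/4058 - 33452 = -160081619/4058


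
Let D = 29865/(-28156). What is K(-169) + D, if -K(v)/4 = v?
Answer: 19003591/28156 ≈ 674.94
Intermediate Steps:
K(v) = -4*v
D = -29865/28156 (D = 29865*(-1/28156) = -29865/28156 ≈ -1.0607)
K(-169) + D = -4*(-169) - 29865/28156 = 676 - 29865/28156 = 19003591/28156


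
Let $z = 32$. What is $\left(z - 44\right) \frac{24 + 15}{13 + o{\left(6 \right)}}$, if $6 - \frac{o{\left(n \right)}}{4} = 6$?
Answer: $-36$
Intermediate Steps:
$o{\left(n \right)} = 0$ ($o{\left(n \right)} = 24 - 24 = 0$)
$\left(z - 44\right) \frac{24 + 15}{13 + o{\left(6 \right)}} = \left(32 - 44\right) \frac{24 + 15}{13 + 0} = - 12 \cdot \frac{39}{13} = - 12 \cdot 39 \cdot \frac{1}{13} = \left(-12\right) 3 = -36$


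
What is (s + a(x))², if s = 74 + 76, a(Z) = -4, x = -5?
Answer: 21316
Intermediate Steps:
s = 150
(s + a(x))² = (150 - 4)² = 146² = 21316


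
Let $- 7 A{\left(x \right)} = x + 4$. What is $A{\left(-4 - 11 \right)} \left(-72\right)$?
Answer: $- \frac{792}{7} \approx -113.14$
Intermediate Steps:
$A{\left(x \right)} = - \frac{4}{7} - \frac{x}{7}$ ($A{\left(x \right)} = - \frac{x + 4}{7} = - \frac{4 + x}{7} = - \frac{4}{7} - \frac{x}{7}$)
$A{\left(-4 - 11 \right)} \left(-72\right) = \left(- \frac{4}{7} - \frac{-4 - 11}{7}\right) \left(-72\right) = \left(- \frac{4}{7} - - \frac{15}{7}\right) \left(-72\right) = \left(- \frac{4}{7} + \frac{15}{7}\right) \left(-72\right) = \frac{11}{7} \left(-72\right) = - \frac{792}{7}$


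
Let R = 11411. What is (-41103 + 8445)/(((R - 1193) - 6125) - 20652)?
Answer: 32658/16559 ≈ 1.9722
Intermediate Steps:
(-41103 + 8445)/(((R - 1193) - 6125) - 20652) = (-41103 + 8445)/(((11411 - 1193) - 6125) - 20652) = -32658/((10218 - 6125) - 20652) = -32658/(4093 - 20652) = -32658/(-16559) = -32658*(-1/16559) = 32658/16559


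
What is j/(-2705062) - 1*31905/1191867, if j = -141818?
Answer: 13787198516/537345688459 ≈ 0.025658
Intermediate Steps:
j/(-2705062) - 1*31905/1191867 = -141818/(-2705062) - 1*31905/1191867 = -141818*(-1/2705062) - 31905*1/1191867 = 70909/1352531 - 10635/397289 = 13787198516/537345688459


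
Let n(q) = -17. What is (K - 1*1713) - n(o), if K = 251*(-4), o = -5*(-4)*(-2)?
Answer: -2700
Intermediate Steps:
o = -40 (o = 20*(-2) = -40)
K = -1004
(K - 1*1713) - n(o) = (-1004 - 1*1713) - 1*(-17) = (-1004 - 1713) + 17 = -2717 + 17 = -2700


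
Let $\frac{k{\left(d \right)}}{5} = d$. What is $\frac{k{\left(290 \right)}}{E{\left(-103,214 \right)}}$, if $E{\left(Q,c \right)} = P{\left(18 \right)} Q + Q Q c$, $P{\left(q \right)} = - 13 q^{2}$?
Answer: $\frac{725}{1352081} \approx 0.00053621$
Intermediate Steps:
$k{\left(d \right)} = 5 d$
$E{\left(Q,c \right)} = - 4212 Q + c Q^{2}$ ($E{\left(Q,c \right)} = - 13 \cdot 18^{2} Q + Q Q c = \left(-13\right) 324 Q + Q^{2} c = - 4212 Q + c Q^{2}$)
$\frac{k{\left(290 \right)}}{E{\left(-103,214 \right)}} = \frac{5 \cdot 290}{\left(-103\right) \left(-4212 - 22042\right)} = \frac{1450}{\left(-103\right) \left(-4212 - 22042\right)} = \frac{1450}{\left(-103\right) \left(-26254\right)} = \frac{1450}{2704162} = 1450 \cdot \frac{1}{2704162} = \frac{725}{1352081}$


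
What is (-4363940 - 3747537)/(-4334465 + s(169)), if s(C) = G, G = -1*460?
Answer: 8111477/4334925 ≈ 1.8712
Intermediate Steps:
G = -460
s(C) = -460
(-4363940 - 3747537)/(-4334465 + s(169)) = (-4363940 - 3747537)/(-4334465 - 460) = -8111477/(-4334925) = -8111477*(-1/4334925) = 8111477/4334925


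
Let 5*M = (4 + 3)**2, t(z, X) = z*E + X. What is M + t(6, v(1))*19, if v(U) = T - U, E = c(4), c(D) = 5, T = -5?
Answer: 2329/5 ≈ 465.80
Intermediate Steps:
E = 5
v(U) = -5 - U
t(z, X) = X + 5*z (t(z, X) = z*5 + X = 5*z + X = X + 5*z)
M = 49/5 (M = (4 + 3)**2/5 = (1/5)*7**2 = (1/5)*49 = 49/5 ≈ 9.8000)
M + t(6, v(1))*19 = 49/5 + ((-5 - 1*1) + 5*6)*19 = 49/5 + ((-5 - 1) + 30)*19 = 49/5 + (-6 + 30)*19 = 49/5 + 24*19 = 49/5 + 456 = 2329/5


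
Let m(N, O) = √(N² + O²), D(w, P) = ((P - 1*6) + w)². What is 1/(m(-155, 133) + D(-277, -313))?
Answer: 177608/63089182471 - √41714/126178364942 ≈ 2.8136e-6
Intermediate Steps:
D(w, P) = (-6 + P + w)² (D(w, P) = ((P - 6) + w)² = ((-6 + P) + w)² = (-6 + P + w)²)
1/(m(-155, 133) + D(-277, -313)) = 1/(√((-155)² + 133²) + (-6 - 313 - 277)²) = 1/(√(24025 + 17689) + (-596)²) = 1/(√41714 + 355216) = 1/(355216 + √41714)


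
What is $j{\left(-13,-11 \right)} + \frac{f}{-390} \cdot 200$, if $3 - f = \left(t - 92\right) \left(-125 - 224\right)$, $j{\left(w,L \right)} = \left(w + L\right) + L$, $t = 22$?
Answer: $\frac{37475}{3} \approx 12492.0$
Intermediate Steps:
$j{\left(w,L \right)} = w + 2 L$ ($j{\left(w,L \right)} = \left(L + w\right) + L = w + 2 L$)
$f = -24427$ ($f = 3 - \left(22 - 92\right) \left(-125 - 224\right) = 3 - \left(-70\right) \left(-349\right) = 3 - 24430 = -24427$)
$j{\left(-13,-11 \right)} + \frac{f}{-390} \cdot 200 = \left(-13 + 2 \left(-11\right)\right) + - \frac{24427}{-390} \cdot 200 = \left(-13 - 22\right) + \left(-24427\right) \left(- \frac{1}{390}\right) 200 = -35 + \frac{1879}{30} \cdot 200 = -35 + \frac{37580}{3} = \frac{37475}{3}$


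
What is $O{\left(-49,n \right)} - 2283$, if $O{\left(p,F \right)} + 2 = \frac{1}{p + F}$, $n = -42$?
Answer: $- \frac{207936}{91} \approx -2285.0$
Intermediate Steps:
$O{\left(p,F \right)} = -2 + \frac{1}{F + p}$ ($O{\left(p,F \right)} = -2 + \frac{1}{p + F} = -2 + \frac{1}{F + p}$)
$O{\left(-49,n \right)} - 2283 = \frac{1 - -84 - -98}{-42 - 49} - 2283 = \frac{1 + 84 + 98}{-91} - 2283 = \left(- \frac{1}{91}\right) 183 - 2283 = - \frac{183}{91} - 2283 = - \frac{207936}{91}$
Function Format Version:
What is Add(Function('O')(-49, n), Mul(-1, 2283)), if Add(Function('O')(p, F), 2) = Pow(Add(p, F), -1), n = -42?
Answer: Rational(-207936, 91) ≈ -2285.0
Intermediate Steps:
Function('O')(p, F) = Add(-2, Pow(Add(F, p), -1)) (Function('O')(p, F) = Add(-2, Pow(Add(p, F), -1)) = Add(-2, Pow(Add(F, p), -1)))
Add(Function('O')(-49, n), Mul(-1, 2283)) = Add(Mul(Pow(Add(-42, -49), -1), Add(1, Mul(-2, -42), Mul(-2, -49))), Mul(-1, 2283)) = Add(Mul(Pow(-91, -1), Add(1, 84, 98)), -2283) = Add(Mul(Rational(-1, 91), 183), -2283) = Add(Rational(-183, 91), -2283) = Rational(-207936, 91)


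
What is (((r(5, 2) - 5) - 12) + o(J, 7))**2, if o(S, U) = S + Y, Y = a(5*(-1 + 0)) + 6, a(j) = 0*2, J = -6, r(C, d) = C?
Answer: 144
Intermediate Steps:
a(j) = 0
Y = 6 (Y = 0 + 6 = 6)
o(S, U) = 6 + S (o(S, U) = S + 6 = 6 + S)
(((r(5, 2) - 5) - 12) + o(J, 7))**2 = (((5 - 5) - 12) + (6 - 6))**2 = ((0 - 12) + 0)**2 = (-12 + 0)**2 = (-12)**2 = 144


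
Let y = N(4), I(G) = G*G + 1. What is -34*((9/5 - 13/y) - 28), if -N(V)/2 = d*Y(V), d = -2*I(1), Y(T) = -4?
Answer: 70159/80 ≈ 876.99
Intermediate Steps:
I(G) = 1 + G² (I(G) = G² + 1 = 1 + G²)
d = -4 (d = -2*(1 + 1²) = -2*(1 + 1) = -2*2 = -4)
N(V) = -32 (N(V) = -(-8)*(-4) = -2*16 = -32)
y = -32
-34*((9/5 - 13/y) - 28) = -34*((9/5 - 13/(-32)) - 28) = -34*((9*(⅕) - 13*(-1/32)) - 28) = -34*((9/5 + 13/32) - 28) = -34*(353/160 - 28) = -34*(-4127/160) = 70159/80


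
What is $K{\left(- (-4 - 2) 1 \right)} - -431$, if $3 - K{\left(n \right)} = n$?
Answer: $428$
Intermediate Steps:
$K{\left(n \right)} = 3 - n$
$K{\left(- (-4 - 2) 1 \right)} - -431 = \left(3 - - (-4 - 2) 1\right) - -431 = \left(3 - - (-4 - 2) 1\right) + 431 = \left(3 - \left(-1\right) \left(-6\right) 1\right) + 431 = \left(3 - 6 \cdot 1\right) + 431 = \left(3 - 6\right) + 431 = -3 + 431 = 428$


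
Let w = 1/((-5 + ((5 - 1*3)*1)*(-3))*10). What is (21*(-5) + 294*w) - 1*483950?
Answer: -26623172/55 ≈ -4.8406e+5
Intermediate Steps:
w = -1/110 (w = 1/((-5 + ((5 - 3)*1)*(-3))*10) = 1/((-5 + (2*1)*(-3))*10) = 1/((-5 + 2*(-3))*10) = 1/((-5 - 6)*10) = 1/(-11*10) = 1/(-110) = -1/110 ≈ -0.0090909)
(21*(-5) + 294*w) - 1*483950 = (21*(-5) + 294*(-1/110)) - 1*483950 = (-105 - 147/55) - 483950 = -5922/55 - 483950 = -26623172/55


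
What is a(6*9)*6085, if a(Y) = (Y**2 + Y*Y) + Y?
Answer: 35816310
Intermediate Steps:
a(Y) = Y + 2*Y**2 (a(Y) = (Y**2 + Y**2) + Y = 2*Y**2 + Y = Y + 2*Y**2)
a(6*9)*6085 = ((6*9)*(1 + 2*(6*9)))*6085 = (54*(1 + 2*54))*6085 = (54*(1 + 108))*6085 = (54*109)*6085 = 5886*6085 = 35816310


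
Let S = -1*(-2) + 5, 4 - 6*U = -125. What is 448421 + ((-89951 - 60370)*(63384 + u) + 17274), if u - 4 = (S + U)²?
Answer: -38600720341/4 ≈ -9.6502e+9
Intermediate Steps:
U = 43/2 (U = ⅔ - ⅙*(-125) = ⅔ + 125/6 = 43/2 ≈ 21.500)
S = 7 (S = 2 + 5 = 7)
u = 3265/4 (u = 4 + (7 + 43/2)² = 4 + (57/2)² = 4 + 3249/4 = 3265/4 ≈ 816.25)
448421 + ((-89951 - 60370)*(63384 + u) + 17274) = 448421 + ((-89951 - 60370)*(63384 + 3265/4) + 17274) = 448421 + (-150321*256801/4 + 17274) = 448421 + (-38602583121/4 + 17274) = 448421 - 38602514025/4 = -38600720341/4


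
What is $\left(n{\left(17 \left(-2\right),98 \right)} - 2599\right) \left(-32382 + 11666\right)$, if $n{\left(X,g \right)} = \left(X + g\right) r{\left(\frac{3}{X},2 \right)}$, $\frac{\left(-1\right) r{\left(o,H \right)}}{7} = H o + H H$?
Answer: $\frac{1518544948}{17} \approx 8.9326 \cdot 10^{7}$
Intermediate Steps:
$r{\left(o,H \right)} = - 7 H^{2} - 7 H o$ ($r{\left(o,H \right)} = - 7 \left(H o + H H\right) = - 7 \left(H o + H^{2}\right) = - 7 \left(H^{2} + H o\right) = - 7 H^{2} - 7 H o$)
$n{\left(X,g \right)} = \left(-28 - \frac{42}{X}\right) \left(X + g\right)$ ($n{\left(X,g \right)} = \left(X + g\right) \left(\left(-7\right) 2 \left(2 + \frac{3}{X}\right)\right) = \left(X + g\right) \left(-28 - \frac{42}{X}\right) = \left(-28 - \frac{42}{X}\right) \left(X + g\right)$)
$\left(n{\left(17 \left(-2\right),98 \right)} - 2599\right) \left(-32382 + 11666\right) = \left(- \frac{14 \left(3 + 2 \cdot 17 \left(-2\right)\right) \left(17 \left(-2\right) + 98\right)}{17 \left(-2\right)} - 2599\right) \left(-32382 + 11666\right) = \left(- \frac{14 \left(3 + 2 \left(-34\right)\right) \left(-34 + 98\right)}{-34} - 2599\right) \left(-20716\right) = \left(\left(-14\right) \left(- \frac{1}{34}\right) \left(3 - 68\right) 64 - 2599\right) \left(-20716\right) = \left(\left(-14\right) \left(- \frac{1}{34}\right) \left(-65\right) 64 - 2599\right) \left(-20716\right) = \left(- \frac{29120}{17} - 2599\right) \left(-20716\right) = \left(- \frac{73303}{17}\right) \left(-20716\right) = \frac{1518544948}{17}$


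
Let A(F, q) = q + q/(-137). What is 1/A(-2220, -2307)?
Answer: -137/313752 ≈ -0.00043665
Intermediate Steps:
A(F, q) = 136*q/137 (A(F, q) = q + q*(-1/137) = q - q/137 = 136*q/137)
1/A(-2220, -2307) = 1/((136/137)*(-2307)) = 1/(-313752/137) = -137/313752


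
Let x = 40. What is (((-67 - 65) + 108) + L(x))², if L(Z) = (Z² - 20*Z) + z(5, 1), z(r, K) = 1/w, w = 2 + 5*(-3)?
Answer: 101747569/169 ≈ 6.0206e+5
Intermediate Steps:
w = -13 (w = 2 - 15 = -13)
z(r, K) = -1/13 (z(r, K) = 1/(-13) = -1/13)
L(Z) = -1/13 + Z² - 20*Z (L(Z) = (Z² - 20*Z) - 1/13 = -1/13 + Z² - 20*Z)
(((-67 - 65) + 108) + L(x))² = (((-67 - 65) + 108) + (-1/13 + 40² - 20*40))² = ((-132 + 108) + (-1/13 + 1600 - 800))² = (-24 + 10399/13)² = (10087/13)² = 101747569/169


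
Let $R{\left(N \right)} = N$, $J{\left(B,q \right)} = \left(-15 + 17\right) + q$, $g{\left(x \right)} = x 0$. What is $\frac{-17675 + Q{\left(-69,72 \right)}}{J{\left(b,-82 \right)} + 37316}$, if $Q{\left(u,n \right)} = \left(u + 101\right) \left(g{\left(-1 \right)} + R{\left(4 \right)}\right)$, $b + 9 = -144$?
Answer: $- \frac{5849}{12412} \approx -0.47124$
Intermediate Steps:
$b = -153$ ($b = -9 - 144 = -153$)
$g{\left(x \right)} = 0$
$J{\left(B,q \right)} = 2 + q$
$Q{\left(u,n \right)} = 404 + 4 u$ ($Q{\left(u,n \right)} = \left(u + 101\right) \left(0 + 4\right) = \left(101 + u\right) 4 = 404 + 4 u$)
$\frac{-17675 + Q{\left(-69,72 \right)}}{J{\left(b,-82 \right)} + 37316} = \frac{-17675 + \left(404 + 4 \left(-69\right)\right)}{\left(2 - 82\right) + 37316} = \frac{-17675 + \left(404 - 276\right)}{-80 + 37316} = \frac{-17675 + 128}{37236} = \left(-17547\right) \frac{1}{37236} = - \frac{5849}{12412}$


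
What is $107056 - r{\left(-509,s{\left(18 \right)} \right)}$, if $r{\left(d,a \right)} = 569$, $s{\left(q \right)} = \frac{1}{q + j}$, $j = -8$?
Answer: $106487$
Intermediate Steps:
$s{\left(q \right)} = \frac{1}{-8 + q}$ ($s{\left(q \right)} = \frac{1}{q - 8} = \frac{1}{-8 + q}$)
$107056 - r{\left(-509,s{\left(18 \right)} \right)} = 107056 - 569 = 106487$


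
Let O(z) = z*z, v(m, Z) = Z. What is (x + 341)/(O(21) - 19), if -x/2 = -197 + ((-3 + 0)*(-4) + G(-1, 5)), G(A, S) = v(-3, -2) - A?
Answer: 713/422 ≈ 1.6896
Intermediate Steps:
G(A, S) = -2 - A
O(z) = z²
x = 372 (x = -2*(-197 + ((-3 + 0)*(-4) + (-2 - 1*(-1)))) = -2*(-197 + (-3*(-4) + (-2 + 1))) = -2*(-197 + (12 - 1)) = -2*(-197 + 11) = -2*(-186) = 372)
(x + 341)/(O(21) - 19) = (372 + 341)/(21² - 19) = 713/(441 - 19) = 713/422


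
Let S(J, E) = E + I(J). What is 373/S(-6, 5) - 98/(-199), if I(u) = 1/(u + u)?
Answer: 896506/11741 ≈ 76.357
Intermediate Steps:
I(u) = 1/(2*u)
S(J, E) = E + 1/(2*J)
373/S(-6, 5) - 98/(-199) = 373/(5 + (½)/(-6)) - 98/(-199) = 373/(5 + (½)*(-⅙)) - 98*(-1/199) = 373/(5 - 1/12) + 98/199 = 373/(59/12) + 98/199 = 373*(12/59) + 98/199 = 4476/59 + 98/199 = 896506/11741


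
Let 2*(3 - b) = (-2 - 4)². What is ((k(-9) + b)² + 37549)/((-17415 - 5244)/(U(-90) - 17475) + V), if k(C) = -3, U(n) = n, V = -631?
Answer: -221746415/3686952 ≈ -60.144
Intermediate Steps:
b = -15 (b = 3 - (-2 - 4)²/2 = 3 - ½*(-6)² = 3 - ½*36 = 3 - 18 = -15)
((k(-9) + b)² + 37549)/((-17415 - 5244)/(U(-90) - 17475) + V) = ((-3 - 15)² + 37549)/((-17415 - 5244)/(-90 - 17475) - 631) = ((-18)² + 37549)/(-22659/(-17565) - 631) = (324 + 37549)/(-22659*(-1/17565) - 631) = 37873/(7553/5855 - 631) = 37873/(-3686952/5855) = 37873*(-5855/3686952) = -221746415/3686952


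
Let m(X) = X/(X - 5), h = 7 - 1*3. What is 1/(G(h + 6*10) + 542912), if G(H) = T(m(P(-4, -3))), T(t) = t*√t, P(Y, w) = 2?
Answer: 1832328/994792859137 + 3*I*√6/3979171436548 ≈ 1.8419e-6 + 1.8467e-12*I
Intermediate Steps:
h = 4 (h = 7 - 3 = 4)
m(X) = X/(-5 + X)
T(t) = t^(3/2)
G(H) = -2*I*√6/9 (G(H) = (2/(-5 + 2))^(3/2) = (2/(-3))^(3/2) = (2*(-⅓))^(3/2) = (-⅔)^(3/2) = -2*I*√6/9)
1/(G(h + 6*10) + 542912) = 1/(-2*I*√6/9 + 542912) = 1/(542912 - 2*I*√6/9)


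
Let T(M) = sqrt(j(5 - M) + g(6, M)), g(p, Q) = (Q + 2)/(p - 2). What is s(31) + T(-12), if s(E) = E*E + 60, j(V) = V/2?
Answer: 1021 + sqrt(6) ≈ 1023.4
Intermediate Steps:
j(V) = V/2 (j(V) = V*(1/2) = V/2)
g(p, Q) = (2 + Q)/(-2 + p)
s(E) = 60 + E**2 (s(E) = E**2 + 60 = 60 + E**2)
T(M) = sqrt(3 - M/4) (T(M) = sqrt((5 - M)/2 + (2 + M)/(-2 + 6)) = sqrt((5/2 - M/2) + (2 + M)/4) = sqrt((5/2 - M/2) + (1/2 + M/4)) = sqrt(3 - M/4))
s(31) + T(-12) = (60 + 31**2) + sqrt(12 - 1*(-12))/2 = (60 + 961) + sqrt(12 + 12)/2 = 1021 + sqrt(24)/2 = 1021 + (2*sqrt(6))/2 = 1021 + sqrt(6)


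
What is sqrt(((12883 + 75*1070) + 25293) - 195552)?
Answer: 7*I*sqrt(1574) ≈ 277.72*I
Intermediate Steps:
sqrt(((12883 + 75*1070) + 25293) - 195552) = sqrt(((12883 + 80250) + 25293) - 195552) = sqrt((93133 + 25293) - 195552) = sqrt(118426 - 195552) = sqrt(-77126) = 7*I*sqrt(1574)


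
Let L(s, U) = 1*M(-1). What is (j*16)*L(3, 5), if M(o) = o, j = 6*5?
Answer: -480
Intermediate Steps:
j = 30
L(s, U) = -1 (L(s, U) = 1*(-1) = -1)
(j*16)*L(3, 5) = (30*16)*(-1) = 480*(-1) = -480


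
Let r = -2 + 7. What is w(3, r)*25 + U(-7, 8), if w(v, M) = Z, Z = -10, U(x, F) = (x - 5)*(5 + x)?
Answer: -226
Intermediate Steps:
U(x, F) = (-5 + x)*(5 + x)
r = 5
w(v, M) = -10
w(3, r)*25 + U(-7, 8) = -10*25 + (-25 + (-7)**2) = -250 + (-25 + 49) = -250 + 24 = -226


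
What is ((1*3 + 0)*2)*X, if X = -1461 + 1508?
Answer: 282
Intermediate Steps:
X = 47
((1*3 + 0)*2)*X = ((1*3 + 0)*2)*47 = ((3 + 0)*2)*47 = (3*2)*47 = 6*47 = 282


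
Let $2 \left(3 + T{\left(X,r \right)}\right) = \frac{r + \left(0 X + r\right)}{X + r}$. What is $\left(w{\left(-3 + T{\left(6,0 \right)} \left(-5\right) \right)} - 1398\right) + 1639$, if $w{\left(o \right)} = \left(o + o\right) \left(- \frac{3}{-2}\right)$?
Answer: $277$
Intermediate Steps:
$T{\left(X,r \right)} = -3 + \frac{r}{X + r}$ ($T{\left(X,r \right)} = -3 + \frac{\left(r + \left(0 X + r\right)\right) \frac{1}{X + r}}{2} = -3 + \frac{\left(r + \left(0 + r\right)\right) \frac{1}{X + r}}{2} = -3 + \frac{\left(r + r\right) \frac{1}{X + r}}{2} = -3 + \frac{2 r \frac{1}{X + r}}{2} = -3 + \frac{r}{X + r}$)
$w{\left(o \right)} = 3 o$ ($w{\left(o \right)} = 2 o \left(\left(-3\right) \left(- \frac{1}{2}\right)\right) = 2 o \frac{3}{2} = 3 o$)
$\left(w{\left(-3 + T{\left(6,0 \right)} \left(-5\right) \right)} - 1398\right) + 1639 = \left(3 \left(-3 + \frac{\left(-3\right) 6 - 0}{6 + 0} \left(-5\right)\right) - 1398\right) + 1639 = \left(3 \left(-3 + \frac{-18 + 0}{6} \left(-5\right)\right) - 1398\right) + 1639 = \left(3 \left(-3 + \frac{1}{6} \left(-18\right) \left(-5\right)\right) - 1398\right) + 1639 = \left(3 \left(-3 - -15\right) - 1398\right) + 1639 = \left(3 \left(-3 + 15\right) - 1398\right) + 1639 = \left(3 \cdot 12 - 1398\right) + 1639 = \left(36 - 1398\right) + 1639 = -1362 + 1639 = 277$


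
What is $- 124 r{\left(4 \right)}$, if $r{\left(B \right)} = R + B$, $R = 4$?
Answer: $-992$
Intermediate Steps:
$r{\left(B \right)} = 4 + B$
$- 124 r{\left(4 \right)} = - 124 \left(4 + 4\right) = \left(-124\right) 8 = -992$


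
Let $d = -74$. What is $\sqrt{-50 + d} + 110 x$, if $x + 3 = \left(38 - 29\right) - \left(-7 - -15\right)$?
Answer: $-220 + 2 i \sqrt{31} \approx -220.0 + 11.136 i$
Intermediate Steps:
$x = -2$ ($x = -3 + \left(\left(38 - 29\right) - \left(-7 - -15\right)\right) = -3 + \left(\left(38 - 29\right) - \left(-7 + 15\right)\right) = -3 + \left(9 - 8\right) = -3 + 1 = -2$)
$\sqrt{-50 + d} + 110 x = \sqrt{-50 - 74} + 110 \left(-2\right) = \sqrt{-124} - 220 = 2 i \sqrt{31} - 220 = -220 + 2 i \sqrt{31}$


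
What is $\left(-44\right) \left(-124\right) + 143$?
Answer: $5599$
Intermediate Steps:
$\left(-44\right) \left(-124\right) + 143 = 5456 + 143 = 5599$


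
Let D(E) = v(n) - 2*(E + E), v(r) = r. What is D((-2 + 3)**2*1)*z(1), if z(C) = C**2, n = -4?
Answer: -8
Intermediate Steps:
D(E) = -4 - 4*E (D(E) = -4 - 2*(E + E) = -4 - 2*2*E = -4 - 4*E)
D((-2 + 3)**2*1)*z(1) = (-4 - 4*(-2 + 3)**2)*1**2 = (-4 - 4*1**2)*1 = (-4 - 4)*1 = -8*1 = -8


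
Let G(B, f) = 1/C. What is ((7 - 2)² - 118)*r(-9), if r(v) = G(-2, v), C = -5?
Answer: 93/5 ≈ 18.600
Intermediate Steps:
G(B, f) = -⅕ (G(B, f) = 1/(-5) = -⅕)
r(v) = -⅕
((7 - 2)² - 118)*r(-9) = ((7 - 2)² - 118)*(-⅕) = (5² - 118)*(-⅕) = (25 - 118)*(-⅕) = -93*(-⅕) = 93/5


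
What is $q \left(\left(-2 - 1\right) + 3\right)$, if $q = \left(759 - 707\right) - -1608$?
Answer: $0$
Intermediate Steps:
$q = 1660$ ($q = \left(759 - 707\right) + 1608 = 52 + 1608 = 1660$)
$q \left(\left(-2 - 1\right) + 3\right) = 1660 \left(\left(-2 - 1\right) + 3\right) = 1660 \left(-3 + 3\right) = 1660 \cdot 0 = 0$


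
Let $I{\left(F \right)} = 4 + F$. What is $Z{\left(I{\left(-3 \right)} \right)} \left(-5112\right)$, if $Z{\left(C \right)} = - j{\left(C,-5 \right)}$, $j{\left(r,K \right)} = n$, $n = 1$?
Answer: $5112$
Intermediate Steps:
$j{\left(r,K \right)} = 1$
$Z{\left(C \right)} = -1$ ($Z{\left(C \right)} = \left(-1\right) 1 = -1$)
$Z{\left(I{\left(-3 \right)} \right)} \left(-5112\right) = \left(-1\right) \left(-5112\right) = 5112$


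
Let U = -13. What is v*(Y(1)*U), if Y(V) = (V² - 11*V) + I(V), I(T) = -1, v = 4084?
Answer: 584012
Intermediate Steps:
Y(V) = -1 + V² - 11*V (Y(V) = (V² - 11*V) - 1 = -1 + V² - 11*V)
v*(Y(1)*U) = 4084*((-1 + 1² - 11*1)*(-13)) = 4084*((-1 + 1 - 11)*(-13)) = 4084*(-11*(-13)) = 4084*143 = 584012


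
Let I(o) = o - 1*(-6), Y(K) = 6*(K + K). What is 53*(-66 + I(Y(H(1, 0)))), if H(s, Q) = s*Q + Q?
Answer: -3180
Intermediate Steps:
H(s, Q) = Q + Q*s (H(s, Q) = Q*s + Q = Q + Q*s)
Y(K) = 12*K (Y(K) = 6*(2*K) = 12*K)
I(o) = 6 + o (I(o) = o + 6 = 6 + o)
53*(-66 + I(Y(H(1, 0)))) = 53*(-66 + (6 + 12*(0*(1 + 1)))) = 53*(-66 + (6 + 12*(0*2))) = 53*(-66 + (6 + 12*0)) = 53*(-66 + (6 + 0)) = 53*(-66 + 6) = 53*(-60) = -3180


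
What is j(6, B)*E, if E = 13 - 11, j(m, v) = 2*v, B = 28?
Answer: 112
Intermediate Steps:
E = 2
j(6, B)*E = (2*28)*2 = 56*2 = 112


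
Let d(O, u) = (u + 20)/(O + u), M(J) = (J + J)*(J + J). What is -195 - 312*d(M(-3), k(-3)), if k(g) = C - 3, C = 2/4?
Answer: -23985/67 ≈ -357.98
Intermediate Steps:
C = ½ (C = 2*(¼) = ½ ≈ 0.50000)
k(g) = -5/2 (k(g) = ½ - 3 = -5/2)
M(J) = 4*J² (M(J) = (2*J)*(2*J) = 4*J²)
d(O, u) = (20 + u)/(O + u)
-195 - 312*d(M(-3), k(-3)) = -195 - 312*(20 - 5/2)/(4*(-3)² - 5/2) = -195 - 312*35/((4*9 - 5/2)*2) = -195 - 312*35/((36 - 5/2)*2) = -195 - 312*35/(67/2*2) = -195 - 624*35/(67*2) = -195 - 312*35/67 = -195 - 10920/67 = -23985/67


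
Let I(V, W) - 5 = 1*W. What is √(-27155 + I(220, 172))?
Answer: I*√26978 ≈ 164.25*I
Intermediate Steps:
I(V, W) = 5 + W (I(V, W) = 5 + 1*W = 5 + W)
√(-27155 + I(220, 172)) = √(-27155 + (5 + 172)) = √(-27155 + 177) = √(-26978) = I*√26978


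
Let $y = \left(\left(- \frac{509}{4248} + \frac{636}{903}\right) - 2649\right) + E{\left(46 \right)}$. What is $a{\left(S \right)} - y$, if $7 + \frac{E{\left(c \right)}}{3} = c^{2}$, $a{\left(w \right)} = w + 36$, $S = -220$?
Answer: $- \frac{4938885943}{1278648} \approx -3862.6$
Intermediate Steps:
$a{\left(w \right)} = 36 + w$
$E{\left(c \right)} = -21 + 3 c^{2}$
$y = \frac{4703614711}{1278648}$ ($y = \left(\left(- \frac{509}{4248} + \frac{636}{903}\right) - 2649\right) - \left(21 - 3 \cdot 46^{2}\right) = \left(\left(\left(-509\right) \frac{1}{4248} + 636 \cdot \frac{1}{903}\right) - 2649\right) + \left(-21 + 3 \cdot 2116\right) = \left(\left(- \frac{509}{4248} + \frac{212}{301}\right) - 2649\right) + \left(-21 + 6348\right) = \left(\frac{747367}{1278648} - 2649\right) + 6327 = - \frac{3386391185}{1278648} + 6327 = \frac{4703614711}{1278648} \approx 3678.6$)
$a{\left(S \right)} - y = \left(36 - 220\right) - \frac{4703614711}{1278648} = -184 - \frac{4703614711}{1278648} = - \frac{4938885943}{1278648}$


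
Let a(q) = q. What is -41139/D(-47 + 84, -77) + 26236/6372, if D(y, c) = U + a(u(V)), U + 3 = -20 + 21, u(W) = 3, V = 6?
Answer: -65527868/1593 ≈ -41135.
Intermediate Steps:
U = -2 (U = -3 + (-20 + 21) = -3 + 1 = -2)
D(y, c) = 1 (D(y, c) = -2 + 3 = 1)
-41139/D(-47 + 84, -77) + 26236/6372 = -41139/1 + 26236/6372 = -41139*1 + 26236*(1/6372) = -41139 + 6559/1593 = -65527868/1593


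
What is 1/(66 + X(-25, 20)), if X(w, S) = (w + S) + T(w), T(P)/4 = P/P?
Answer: 1/65 ≈ 0.015385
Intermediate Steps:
T(P) = 4 (T(P) = 4*(P/P) = 4*1 = 4)
X(w, S) = 4 + S + w (X(w, S) = (w + S) + 4 = (S + w) + 4 = 4 + S + w)
1/(66 + X(-25, 20)) = 1/(66 + (4 + 20 - 25)) = 1/(66 - 1) = 1/65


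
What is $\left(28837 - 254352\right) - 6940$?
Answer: $-232455$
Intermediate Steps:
$\left(28837 - 254352\right) - 6940 = -225515 - 6940 = -232455$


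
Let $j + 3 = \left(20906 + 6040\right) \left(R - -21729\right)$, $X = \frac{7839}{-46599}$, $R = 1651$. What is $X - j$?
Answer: $- \frac{9785750812854}{15533} \approx -6.3 \cdot 10^{8}$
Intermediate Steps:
$X = - \frac{2613}{15533}$ ($X = 7839 \left(- \frac{1}{46599}\right) = - \frac{2613}{15533} \approx -0.16822$)
$j = 629997477$ ($j = -3 + \left(20906 + 6040\right) \left(1651 - -21729\right) = -3 + 26946 \left(1651 + 21729\right) = -3 + 26946 \cdot 23380 = -3 + 629997480 = 629997477$)
$X - j = - \frac{2613}{15533} - 629997477 = - \frac{9785750812854}{15533}$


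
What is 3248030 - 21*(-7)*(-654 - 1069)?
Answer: 2994749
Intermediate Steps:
3248030 - 21*(-7)*(-654 - 1069) = 3248030 - (-147)*(-1723) = 3248030 - 1*253281 = 3248030 - 253281 = 2994749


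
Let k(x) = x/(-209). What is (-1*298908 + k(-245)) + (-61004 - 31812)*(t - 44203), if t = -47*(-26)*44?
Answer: -185609544887/209 ≈ -8.8808e+8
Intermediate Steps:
t = 53768 (t = 1222*44 = 53768)
k(x) = -x/209 (k(x) = x*(-1/209) = -x/209)
(-1*298908 + k(-245)) + (-61004 - 31812)*(t - 44203) = (-1*298908 - 1/209*(-245)) + (-61004 - 31812)*(53768 - 44203) = (-298908 + 245/209) - 92816*9565 = -62471527/209 - 887785040 = -185609544887/209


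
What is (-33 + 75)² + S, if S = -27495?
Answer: -25731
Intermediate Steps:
(-33 + 75)² + S = (-33 + 75)² - 27495 = 42² - 27495 = 1764 - 27495 = -25731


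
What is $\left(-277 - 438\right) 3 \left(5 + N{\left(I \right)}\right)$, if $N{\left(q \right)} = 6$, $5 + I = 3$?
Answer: $-23595$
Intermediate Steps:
$I = -2$ ($I = -5 + 3 = -2$)
$\left(-277 - 438\right) 3 \left(5 + N{\left(I \right)}\right) = \left(-277 - 438\right) 3 \left(5 + 6\right) = - 715 \cdot 3 \cdot 11 = \left(-715\right) 33 = -23595$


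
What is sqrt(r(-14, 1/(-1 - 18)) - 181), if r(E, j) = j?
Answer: 4*I*sqrt(4085)/19 ≈ 13.456*I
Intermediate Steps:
sqrt(r(-14, 1/(-1 - 18)) - 181) = sqrt(1/(-1 - 18) - 181) = sqrt(1/(-19) - 181) = sqrt(-1/19 - 181) = sqrt(-3440/19) = 4*I*sqrt(4085)/19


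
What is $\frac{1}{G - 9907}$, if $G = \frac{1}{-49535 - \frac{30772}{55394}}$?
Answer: $- \frac{1371986281}{13592268113564} \approx -0.00010094$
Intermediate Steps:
$G = - \frac{27697}{1371986281}$ ($G = \frac{1}{-49535 - \frac{15386}{27697}} = \frac{1}{- \frac{1371986281}{27697}} = - \frac{27697}{1371986281} \approx -2.0188 \cdot 10^{-5}$)
$\frac{1}{G - 9907} = \frac{1}{- \frac{27697}{1371986281} - 9907} = \frac{1}{- \frac{13592268113564}{1371986281}} = - \frac{1371986281}{13592268113564}$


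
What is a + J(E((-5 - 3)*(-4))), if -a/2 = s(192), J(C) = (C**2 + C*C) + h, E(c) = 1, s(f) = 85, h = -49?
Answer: -217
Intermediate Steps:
J(C) = -49 + 2*C**2 (J(C) = (C**2 + C*C) - 49 = (C**2 + C**2) - 49 = 2*C**2 - 49 = -49 + 2*C**2)
a = -170 (a = -2*85 = -170)
a + J(E((-5 - 3)*(-4))) = -170 + (-49 + 2*1**2) = -170 + (-49 + 2*1) = -170 + (-49 + 2) = -170 - 47 = -217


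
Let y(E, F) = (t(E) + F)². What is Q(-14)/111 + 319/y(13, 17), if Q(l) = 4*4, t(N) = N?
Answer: 16603/33300 ≈ 0.49859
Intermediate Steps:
Q(l) = 16
y(E, F) = (E + F)²
Q(-14)/111 + 319/y(13, 17) = 16/111 + 319/((13 + 17)²) = 16*(1/111) + 319/(30²) = 16/111 + 319/900 = 16603/33300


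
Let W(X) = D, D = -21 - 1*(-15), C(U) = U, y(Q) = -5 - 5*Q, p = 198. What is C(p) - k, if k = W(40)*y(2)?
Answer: 108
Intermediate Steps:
D = -6 (D = -21 + 15 = -6)
W(X) = -6
k = 90 (k = -6*(-5 - 5*2) = -6*(-5 - 10) = -6*(-15) = 90)
C(p) - k = 198 - 1*90 = 198 - 90 = 108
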